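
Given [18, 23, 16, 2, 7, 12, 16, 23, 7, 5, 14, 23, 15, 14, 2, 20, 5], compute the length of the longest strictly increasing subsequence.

One longest increasing subsequence is 2, 7, 12, 14, 15, 20 (positions 4,5,6,11,13,16), of length 6; no longer one exists.

6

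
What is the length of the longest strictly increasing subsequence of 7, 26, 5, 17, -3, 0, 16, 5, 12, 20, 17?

5

Scanning left to right, the best length ending at each element is: 7→1, 26→2, 5→1, 17→2, -3→1, 0→2, 16→3, 5→3, 12→4, 20→5, 17→5.
So the longest increasing subsequence has length 5, e.g. -3, 0, 5, 12, 20.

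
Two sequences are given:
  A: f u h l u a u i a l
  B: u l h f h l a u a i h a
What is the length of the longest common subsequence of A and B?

7

Backtracking the LCS table gives one alignment: f (A1,B4) → h (A3,B5) → l (A4,B6) → u (A5,B8) → a (A6,B9) → i (A8,B10) → a (A9,B12).
So the longest common subsequence has length 7.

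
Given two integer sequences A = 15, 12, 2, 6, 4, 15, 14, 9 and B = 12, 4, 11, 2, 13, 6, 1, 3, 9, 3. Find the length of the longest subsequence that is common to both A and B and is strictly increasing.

For each value that appears in both, track the longest common increasing run ending there.
The best achievable length is 3; one witness is 2, 6, 9 (A-positions 3,4,8, B-positions 4,6,9).

3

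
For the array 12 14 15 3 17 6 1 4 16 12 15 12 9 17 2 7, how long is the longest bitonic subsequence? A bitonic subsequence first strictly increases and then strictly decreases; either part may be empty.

9

Let inc[i] be the LIS ending at i and dec[i] the longest strictly decreasing subsequence starting at i. inc = [1, 2, 3, 1, 4, 2, 1, 2, 4, 3, 4, 3, 3, 5, 2, 3], dec = [4, 4, 4, 2, 6, 3, 1, 2, 5, 3, 4, 3, 2, 2, 1, 1].
max_i inc[i]+dec[i]−1 = 9, with one witness 12, 14, 15, 17, 16, 15, 12, 9, 7.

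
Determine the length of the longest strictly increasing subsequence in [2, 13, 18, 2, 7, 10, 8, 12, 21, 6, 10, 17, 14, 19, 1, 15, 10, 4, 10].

6

Scanning left to right, the best length ending at each element is: 2→1, 13→2, 18→3, 2→1, 7→2, 10→3, 8→3, 12→4, 21→5, 6→2, 10→4, 17→5, 14→5, 19→6, 1→1, 15→6, 10→4, 4→2, 10→4.
So the longest increasing subsequence has length 6, e.g. 2, 7, 10, 12, 17, 19.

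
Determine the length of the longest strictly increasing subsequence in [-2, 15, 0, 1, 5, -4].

4

Let dp[i] be the longest increasing subsequence ending at position i. Then dp = [1, 2, 2, 3, 4, 1].
The maximum is 4; one witness is -2, 0, 1, 5 at positions 1,3,4,5.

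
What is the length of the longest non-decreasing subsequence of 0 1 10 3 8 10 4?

5

Let dp[i] be the longest non-decreasing subsequence ending at position i. Then dp = [1, 2, 3, 3, 4, 5, 4].
The maximum is 5; one witness is 0, 1, 3, 8, 10 at positions 1,2,4,5,6.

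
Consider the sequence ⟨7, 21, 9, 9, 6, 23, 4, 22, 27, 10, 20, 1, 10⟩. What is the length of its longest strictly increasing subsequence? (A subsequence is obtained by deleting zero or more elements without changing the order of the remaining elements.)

Let dp[i] be the longest increasing subsequence ending at position i. Then dp = [1, 2, 2, 2, 1, 3, 1, 3, 4, 3, 4, 1, 3].
The maximum is 4; one witness is 7, 21, 23, 27 at positions 1,2,6,9.

4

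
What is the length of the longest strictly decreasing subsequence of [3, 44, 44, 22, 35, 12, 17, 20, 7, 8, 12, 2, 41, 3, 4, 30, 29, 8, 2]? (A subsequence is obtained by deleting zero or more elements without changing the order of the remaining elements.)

6

One longest decreasing subsequence is 44, 22, 12, 7, 3, 2 (positions 2,4,6,9,14,19), of length 6; no longer one exists.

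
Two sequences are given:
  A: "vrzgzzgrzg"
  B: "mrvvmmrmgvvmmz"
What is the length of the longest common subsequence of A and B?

4

A longest common subsequence is vrgz (length 4); the LCS DP confirms no longer common subsequence exists.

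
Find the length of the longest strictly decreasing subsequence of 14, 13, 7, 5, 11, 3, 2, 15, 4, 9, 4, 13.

6

Scanning left to right, the best length ending at each element is: 14→1, 13→2, 7→3, 5→4, 11→3, 3→5, 2→6, 15→1, 4→5, 9→4, 4→5, 13→2.
So the longest decreasing subsequence has length 6, e.g. 14, 13, 7, 5, 3, 2.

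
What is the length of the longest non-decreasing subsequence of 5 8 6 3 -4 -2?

Scanning left to right, the best length ending at each element is: 5→1, 8→2, 6→2, 3→1, -4→1, -2→2.
So the longest non-decreasing subsequence has length 2, e.g. 5, 8.

2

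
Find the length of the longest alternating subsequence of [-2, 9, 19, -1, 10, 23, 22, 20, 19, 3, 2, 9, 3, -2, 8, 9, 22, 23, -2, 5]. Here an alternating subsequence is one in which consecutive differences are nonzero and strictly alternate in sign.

A longest alternating subsequence is -2, 9, -1, 10, 3, 9, 3, 8, -2, 5 (positions 1,2,4,5,10,12,13,15,19,20); its 9 consecutive differences strictly alternate in sign, and length 10 is optimal.

10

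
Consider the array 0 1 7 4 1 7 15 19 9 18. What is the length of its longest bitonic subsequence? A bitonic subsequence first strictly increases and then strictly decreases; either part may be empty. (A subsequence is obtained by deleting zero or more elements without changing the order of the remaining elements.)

7

Let inc[i] be the LIS ending at i and dec[i] the longest strictly decreasing subsequence starting at i. inc = [1, 2, 3, 3, 2, 4, 5, 6, 5, 6], dec = [1, 1, 3, 2, 1, 1, 2, 2, 1, 1].
max_i inc[i]+dec[i]−1 = 7, with one witness 0, 1, 4, 7, 15, 19, 18.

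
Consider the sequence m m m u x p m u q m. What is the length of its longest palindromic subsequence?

5

One longest palindromic subsequence is mumum (positions 1,4,7,8,10); it reads the same forward and backward, and the interval DP gives dp[1][10] = 5.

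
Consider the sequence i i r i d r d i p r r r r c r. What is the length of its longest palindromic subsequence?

7

Using dp[i][j] = 2 + dp[i+1][j−1] if the ends match, else max(dp[i+1][j], dp[i][j−1]):
dp[1][15] = 7. A witness is rrrrrrr at positions 3,6,10,11,12,13,15.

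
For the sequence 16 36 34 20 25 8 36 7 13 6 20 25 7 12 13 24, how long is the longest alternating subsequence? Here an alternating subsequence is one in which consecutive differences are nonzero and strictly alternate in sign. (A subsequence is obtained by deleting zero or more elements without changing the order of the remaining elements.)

Track the best alternating length ending on an up-step vs a down-step at each position: up/down = 1/1, 2/1, 2/3, 2/3, 4/3, 1/5, 6/1, 1/7, 8/7, 1/9, 10/7, 10/7, 10/11, 12/11, 12/11, 12/11.
The maximum over both is 12; one such subsequence is 16, 36, 20, 25, 8, 36, 7, 13, 6, 20, 7, 12.

12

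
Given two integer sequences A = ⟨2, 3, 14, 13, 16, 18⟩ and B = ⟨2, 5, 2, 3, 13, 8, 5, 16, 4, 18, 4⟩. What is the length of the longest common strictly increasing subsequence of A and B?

A longest common strictly increasing subsequence is 2, 3, 13, 16, 18 (length 5); it appears in order in both A and B, and no longer such subsequence exists.

5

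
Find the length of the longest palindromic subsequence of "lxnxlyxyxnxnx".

Using dp[i][j] = 2 + dp[i+1][j−1] if the ends match, else max(dp[i+1][j], dp[i][j−1]):
dp[1][13] = 9. A witness is xnxxyxxnx at positions 2,3,4,7,8,9,11,12,13.

9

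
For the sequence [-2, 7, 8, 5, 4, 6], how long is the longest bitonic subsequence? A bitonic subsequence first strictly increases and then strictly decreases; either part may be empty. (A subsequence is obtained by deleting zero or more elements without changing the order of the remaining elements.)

Let inc[i] be the LIS ending at i and dec[i] the longest strictly decreasing subsequence starting at i. inc = [1, 2, 3, 2, 2, 3], dec = [1, 3, 3, 2, 1, 1].
max_i inc[i]+dec[i]−1 = 5, with one witness -2, 7, 8, 5, 4.

5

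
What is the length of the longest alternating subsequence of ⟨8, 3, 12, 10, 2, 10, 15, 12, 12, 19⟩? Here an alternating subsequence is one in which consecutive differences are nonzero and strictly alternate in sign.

7

Track the best alternating length ending on an up-step vs a down-step at each position: up/down = 1/1, 1/2, 3/1, 3/4, 1/4, 5/4, 5/1, 5/6, 5/6, 7/1.
The maximum over both is 7; one such subsequence is 8, 3, 12, 10, 15, 12, 19.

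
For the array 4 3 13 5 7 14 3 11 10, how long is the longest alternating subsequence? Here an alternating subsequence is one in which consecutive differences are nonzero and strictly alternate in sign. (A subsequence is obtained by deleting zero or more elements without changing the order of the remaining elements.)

8

A longest alternating subsequence is 4, 3, 13, 5, 7, 3, 11, 10 (positions 1,2,3,4,5,7,8,9); its 7 consecutive differences strictly alternate in sign, and length 8 is optimal.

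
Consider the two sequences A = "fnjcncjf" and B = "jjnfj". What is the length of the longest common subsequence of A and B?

A longest common subsequence is jnj (length 3); the LCS DP confirms no longer common subsequence exists.

3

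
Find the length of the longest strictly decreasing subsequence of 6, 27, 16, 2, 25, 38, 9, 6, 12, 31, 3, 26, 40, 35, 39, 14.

5

Let dp[i] be the longest decreasing subsequence ending at position i. Then dp = [1, 1, 2, 3, 2, 1, 3, 4, 3, 2, 5, 3, 1, 2, 2, 4].
The maximum is 5; one witness is 27, 16, 9, 6, 3 at positions 2,3,7,8,11.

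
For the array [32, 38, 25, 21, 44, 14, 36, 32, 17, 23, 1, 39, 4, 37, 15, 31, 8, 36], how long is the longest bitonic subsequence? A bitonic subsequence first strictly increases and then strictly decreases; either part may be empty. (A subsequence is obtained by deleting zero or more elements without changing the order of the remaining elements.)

One longest bitonic subsequence is 32, 38, 44, 36, 32, 23, 15, 8 (positions 1,2,5,7,8,10,15,17): it rises to 44 then falls. Length 8 is optimal.

8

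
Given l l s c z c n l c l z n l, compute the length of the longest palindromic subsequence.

One longest palindromic subsequence is lnlclnl (positions 1,7,8,9,10,12,13); it reads the same forward and backward, and the interval DP gives dp[1][13] = 7.

7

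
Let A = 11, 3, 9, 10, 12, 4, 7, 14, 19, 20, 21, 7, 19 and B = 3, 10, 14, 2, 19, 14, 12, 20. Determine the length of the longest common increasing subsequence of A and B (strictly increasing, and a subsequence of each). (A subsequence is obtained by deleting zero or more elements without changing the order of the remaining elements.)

A longest common strictly increasing subsequence is 3, 10, 14, 19, 20 (length 5); it appears in order in both A and B, and no longer such subsequence exists.

5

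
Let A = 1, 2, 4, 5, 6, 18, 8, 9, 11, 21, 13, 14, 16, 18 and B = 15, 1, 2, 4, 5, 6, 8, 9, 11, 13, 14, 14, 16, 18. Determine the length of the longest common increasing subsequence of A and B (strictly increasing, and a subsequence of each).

A longest common strictly increasing subsequence is 1, 2, 4, 5, 6, 8, 9, 11, 13, 14, 16, 18 (length 12); it appears in order in both A and B, and no longer such subsequence exists.

12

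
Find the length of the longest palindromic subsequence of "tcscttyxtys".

5

One longest palindromic subsequence is sytys (positions 3,7,9,10,11); it reads the same forward and backward, and the interval DP gives dp[1][11] = 5.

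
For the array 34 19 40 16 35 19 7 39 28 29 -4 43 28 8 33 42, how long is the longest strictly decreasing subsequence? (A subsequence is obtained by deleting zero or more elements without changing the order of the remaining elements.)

5

One longest decreasing subsequence is 34, 19, 16, 7, -4 (positions 1,2,4,7,11), of length 5; no longer one exists.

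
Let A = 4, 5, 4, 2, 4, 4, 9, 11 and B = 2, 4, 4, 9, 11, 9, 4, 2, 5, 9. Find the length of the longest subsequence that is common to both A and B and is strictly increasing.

For each value that appears in both, track the longest common increasing run ending there.
The best achievable length is 4; one witness is 2, 4, 9, 11 (A-positions 4,5,7,8, B-positions 1,2,4,5).

4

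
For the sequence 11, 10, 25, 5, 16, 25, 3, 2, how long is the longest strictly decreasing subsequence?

5

Let dp[i] be the longest decreasing subsequence ending at position i. Then dp = [1, 2, 1, 3, 2, 1, 4, 5].
The maximum is 5; one witness is 11, 10, 5, 3, 2 at positions 1,2,4,7,8.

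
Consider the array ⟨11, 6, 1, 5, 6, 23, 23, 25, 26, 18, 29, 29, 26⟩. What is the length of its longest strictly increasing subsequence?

Let dp[i] be the longest increasing subsequence ending at position i. Then dp = [1, 1, 1, 2, 3, 4, 4, 5, 6, 4, 7, 7, 6].
The maximum is 7; one witness is 1, 5, 6, 23, 25, 26, 29 at positions 3,4,5,6,8,9,11.

7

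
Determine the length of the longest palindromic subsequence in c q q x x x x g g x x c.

One longest palindromic subsequence is cxxggxxc (positions 1,4,5,8,9,10,11,12); it reads the same forward and backward, and the interval DP gives dp[1][12] = 8.

8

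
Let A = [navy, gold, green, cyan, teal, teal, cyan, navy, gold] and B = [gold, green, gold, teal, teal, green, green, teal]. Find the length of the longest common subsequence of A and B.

4

Backtracking the LCS table gives one alignment: gold (A2,B1) → green (A3,B2) → teal (A5,B5) → teal (A6,B8).
So the longest common subsequence has length 4.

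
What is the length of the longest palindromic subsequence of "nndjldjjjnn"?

One longest palindromic subsequence is nnjjjjnn (positions 1,2,4,7,8,9,10,11); it reads the same forward and backward, and the interval DP gives dp[1][11] = 8.

8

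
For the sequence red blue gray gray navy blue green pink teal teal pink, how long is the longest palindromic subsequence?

Using dp[i][j] = 2 + dp[i+1][j−1] if the ends match, else max(dp[i+1][j], dp[i][j−1]):
dp[1][11] = 4. A witness is pink teal teal pink at positions 8,9,10,11.

4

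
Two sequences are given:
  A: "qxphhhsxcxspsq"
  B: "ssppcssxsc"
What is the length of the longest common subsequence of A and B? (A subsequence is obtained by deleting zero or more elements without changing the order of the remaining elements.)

Backtracking the LCS table gives one alignment: p (A3,B4) → s (A7,B7) → x (A8,B8) → c (A9,B10).
So the longest common subsequence has length 4.

4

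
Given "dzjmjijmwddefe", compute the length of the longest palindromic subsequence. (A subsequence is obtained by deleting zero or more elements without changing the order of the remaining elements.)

One longest palindromic subsequence is dmjijmd (positions 1,4,5,6,7,8,11); it reads the same forward and backward, and the interval DP gives dp[1][14] = 7.

7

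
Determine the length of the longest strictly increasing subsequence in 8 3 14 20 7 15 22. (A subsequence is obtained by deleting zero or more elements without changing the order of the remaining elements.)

4

Let dp[i] be the longest increasing subsequence ending at position i. Then dp = [1, 1, 2, 3, 2, 3, 4].
The maximum is 4; one witness is 8, 14, 20, 22 at positions 1,3,4,7.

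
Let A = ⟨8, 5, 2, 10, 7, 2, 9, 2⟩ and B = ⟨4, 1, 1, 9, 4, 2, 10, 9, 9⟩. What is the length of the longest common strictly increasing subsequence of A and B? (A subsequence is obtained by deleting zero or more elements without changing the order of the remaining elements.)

2

A longest common strictly increasing subsequence is 2, 10 (length 2); it appears in order in both A and B, and no longer such subsequence exists.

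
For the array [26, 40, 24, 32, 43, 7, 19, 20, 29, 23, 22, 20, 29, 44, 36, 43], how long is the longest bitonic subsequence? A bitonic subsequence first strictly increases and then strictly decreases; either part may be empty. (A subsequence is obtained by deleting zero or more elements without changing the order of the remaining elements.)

Let inc[i] be the LIS ending at i and dec[i] the longest strictly decreasing subsequence starting at i. inc = [1, 2, 1, 2, 3, 1, 2, 3, 4, 4, 4, 3, 5, 6, 6, 7], dec = [5, 6, 4, 5, 5, 1, 1, 1, 4, 3, 2, 1, 1, 2, 1, 1].
max_i inc[i]+dec[i]−1 = 7, with one witness 26, 40, 32, 29, 23, 22, 20.

7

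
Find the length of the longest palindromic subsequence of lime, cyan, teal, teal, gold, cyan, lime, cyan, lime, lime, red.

One longest palindromic subsequence is lime cyan teal teal cyan lime (positions 1,2,3,4,8,10); it reads the same forward and backward, and the interval DP gives dp[1][11] = 6.

6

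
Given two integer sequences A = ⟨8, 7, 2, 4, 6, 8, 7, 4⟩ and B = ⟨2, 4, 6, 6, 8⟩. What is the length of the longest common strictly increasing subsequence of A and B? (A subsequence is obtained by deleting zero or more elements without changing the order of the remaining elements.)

4

A longest common strictly increasing subsequence is 2, 4, 6, 8 (length 4); it appears in order in both A and B, and no longer such subsequence exists.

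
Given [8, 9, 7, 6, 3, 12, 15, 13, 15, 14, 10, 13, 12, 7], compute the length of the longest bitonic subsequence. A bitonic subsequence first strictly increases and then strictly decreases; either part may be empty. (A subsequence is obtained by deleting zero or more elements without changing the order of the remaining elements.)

9

One longest bitonic subsequence is 8, 9, 12, 13, 15, 14, 13, 12, 7 (positions 1,2,6,8,9,10,12,13,14): it rises to 15 then falls. Length 9 is optimal.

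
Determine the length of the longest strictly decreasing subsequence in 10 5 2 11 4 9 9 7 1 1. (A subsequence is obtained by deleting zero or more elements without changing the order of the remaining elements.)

Let dp[i] be the longest decreasing subsequence ending at position i. Then dp = [1, 2, 3, 1, 3, 2, 2, 3, 4, 4].
The maximum is 4; one witness is 10, 5, 2, 1 at positions 1,2,3,9.

4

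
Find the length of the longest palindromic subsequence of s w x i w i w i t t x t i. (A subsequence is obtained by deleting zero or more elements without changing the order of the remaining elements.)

7

One longest palindromic subsequence is xiwiwix (positions 3,4,5,6,7,8,11); it reads the same forward and backward, and the interval DP gives dp[1][13] = 7.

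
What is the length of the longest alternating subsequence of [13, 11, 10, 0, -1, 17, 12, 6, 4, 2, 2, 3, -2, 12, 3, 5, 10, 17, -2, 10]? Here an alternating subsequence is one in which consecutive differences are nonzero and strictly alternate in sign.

11

A longest alternating subsequence is 13, 11, 17, 2, 3, -2, 12, 3, 5, -2, 10 (positions 1,2,6,10,12,13,14,15,16,19,20); its 10 consecutive differences strictly alternate in sign, and length 11 is optimal.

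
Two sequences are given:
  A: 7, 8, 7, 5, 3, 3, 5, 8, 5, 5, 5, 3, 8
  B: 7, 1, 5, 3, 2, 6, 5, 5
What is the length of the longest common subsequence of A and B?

5

Backtracking the LCS table gives one alignment: 7 (A1,B1) → 5 (A4,B3) → 3 (A5,B4) → 5 (A10,B7) → 5 (A11,B8).
So the longest common subsequence has length 5.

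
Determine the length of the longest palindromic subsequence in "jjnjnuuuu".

One longest palindromic subsequence is uuuu (positions 6,7,8,9); it reads the same forward and backward, and the interval DP gives dp[1][9] = 4.

4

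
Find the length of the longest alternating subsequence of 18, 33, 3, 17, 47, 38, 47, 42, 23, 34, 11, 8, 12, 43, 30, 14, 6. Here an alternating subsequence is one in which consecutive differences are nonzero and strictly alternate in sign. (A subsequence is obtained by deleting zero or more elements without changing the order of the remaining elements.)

11

Track the best alternating length ending on an up-step vs a down-step at each position: up/down = 1/1, 2/1, 1/3, 4/3, 4/1, 4/5, 6/1, 6/7, 4/7, 8/7, 4/9, 4/9, 10/9, 10/7, 10/11, 10/11, 4/11.
The maximum over both is 11; one such subsequence is 18, 33, 3, 47, 38, 47, 23, 34, 11, 43, 30.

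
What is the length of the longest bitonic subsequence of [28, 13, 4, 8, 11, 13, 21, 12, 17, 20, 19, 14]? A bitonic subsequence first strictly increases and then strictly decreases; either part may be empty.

8

Let inc[i] be the LIS ending at i and dec[i] the longest strictly decreasing subsequence starting at i. inc = [1, 1, 1, 2, 3, 4, 5, 4, 5, 6, 6, 5], dec = [5, 2, 1, 1, 1, 2, 4, 1, 2, 3, 2, 1].
max_i inc[i]+dec[i]−1 = 8, with one witness 4, 8, 11, 13, 21, 20, 19, 14.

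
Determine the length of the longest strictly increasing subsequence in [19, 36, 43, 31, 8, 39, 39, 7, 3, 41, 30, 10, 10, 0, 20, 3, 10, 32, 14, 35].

5

Scanning left to right, the best length ending at each element is: 19→1, 36→2, 43→3, 31→2, 8→1, 39→3, 39→3, 7→1, 3→1, 41→4, 30→2, 10→2, 10→2, 0→1, 20→3, 3→2, 10→3, 32→4, 14→4, 35→5.
So the longest increasing subsequence has length 5, e.g. 8, 10, 20, 32, 35.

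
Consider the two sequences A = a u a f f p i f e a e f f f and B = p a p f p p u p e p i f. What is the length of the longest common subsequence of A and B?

A longest common subsequence is aupif (length 5); the LCS DP confirms no longer common subsequence exists.

5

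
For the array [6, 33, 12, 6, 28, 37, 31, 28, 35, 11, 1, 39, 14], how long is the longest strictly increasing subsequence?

6

Scanning left to right, the best length ending at each element is: 6→1, 33→2, 12→2, 6→1, 28→3, 37→4, 31→4, 28→3, 35→5, 11→2, 1→1, 39→6, 14→3.
So the longest increasing subsequence has length 6, e.g. 6, 12, 28, 31, 35, 39.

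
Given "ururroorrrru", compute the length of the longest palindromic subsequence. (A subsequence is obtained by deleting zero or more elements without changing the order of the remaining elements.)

One longest palindromic subsequence is urrroorrru (positions 1,2,4,5,6,7,9,10,11,12); it reads the same forward and backward, and the interval DP gives dp[1][12] = 10.

10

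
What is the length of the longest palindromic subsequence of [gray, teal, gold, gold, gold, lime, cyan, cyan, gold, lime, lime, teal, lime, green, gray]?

8

Using dp[i][j] = 2 + dp[i+1][j−1] if the ends match, else max(dp[i+1][j], dp[i][j−1]):
dp[1][15] = 8. A witness is gray teal lime cyan cyan lime teal gray at positions 1,2,6,7,8,11,12,15.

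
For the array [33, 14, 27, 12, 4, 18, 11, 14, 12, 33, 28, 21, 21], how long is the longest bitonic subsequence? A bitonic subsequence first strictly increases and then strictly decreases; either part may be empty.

Let inc[i] be the LIS ending at i and dec[i] the longest strictly decreasing subsequence starting at i. inc = [1, 1, 2, 1, 1, 2, 2, 3, 3, 4, 4, 4, 4], dec = [5, 3, 4, 2, 1, 3, 1, 2, 1, 3, 2, 1, 1].
max_i inc[i]+dec[i]−1 = 6, with one witness 4, 11, 14, 33, 28, 21.

6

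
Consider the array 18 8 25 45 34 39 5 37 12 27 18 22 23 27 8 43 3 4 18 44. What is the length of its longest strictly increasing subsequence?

8

One longest increasing subsequence is 8, 12, 18, 22, 23, 27, 43, 44 (positions 2,9,11,12,13,14,16,20), of length 8; no longer one exists.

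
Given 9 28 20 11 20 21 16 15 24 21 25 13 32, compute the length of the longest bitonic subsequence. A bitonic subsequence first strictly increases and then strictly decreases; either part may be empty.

7

One longest bitonic subsequence is 9, 11, 20, 21, 16, 15, 13 (positions 1,4,5,6,7,8,12): it rises to 21 then falls. Length 7 is optimal.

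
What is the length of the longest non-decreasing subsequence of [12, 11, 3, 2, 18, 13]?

2

Scanning left to right, the best length ending at each element is: 12→1, 11→1, 3→1, 2→1, 18→2, 13→2.
So the longest non-decreasing subsequence has length 2, e.g. 12, 18.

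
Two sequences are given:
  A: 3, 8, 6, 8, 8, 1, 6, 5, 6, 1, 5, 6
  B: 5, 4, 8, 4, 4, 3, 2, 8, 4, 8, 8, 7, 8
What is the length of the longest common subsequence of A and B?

4

Backtracking the LCS table gives one alignment: 3 (A1,B6) → 8 (A2,B10) → 8 (A4,B11) → 8 (A5,B13).
So the longest common subsequence has length 4.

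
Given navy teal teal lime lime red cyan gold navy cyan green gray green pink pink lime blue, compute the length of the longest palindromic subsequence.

Using dp[i][j] = 2 + dp[i+1][j−1] if the ends match, else max(dp[i+1][j], dp[i][j−1]):
dp[1][17] = 5. A witness is lime green gray green lime at positions 5,11,12,13,16.

5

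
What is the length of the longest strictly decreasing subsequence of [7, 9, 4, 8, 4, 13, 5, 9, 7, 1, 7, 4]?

One longest decreasing subsequence is 9, 8, 4, 1 (positions 2,4,5,10), of length 4; no longer one exists.

4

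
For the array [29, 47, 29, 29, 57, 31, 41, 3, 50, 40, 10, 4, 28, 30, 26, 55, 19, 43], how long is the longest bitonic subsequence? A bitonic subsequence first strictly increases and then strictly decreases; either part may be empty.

One longest bitonic subsequence is 29, 47, 57, 50, 40, 30, 26, 19 (positions 1,2,5,9,10,14,15,17): it rises to 57 then falls. Length 8 is optimal.

8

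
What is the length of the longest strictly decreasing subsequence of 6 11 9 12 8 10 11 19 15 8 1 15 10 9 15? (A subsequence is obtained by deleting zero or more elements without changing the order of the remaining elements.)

4

Scanning left to right, the best length ending at each element is: 6→1, 11→1, 9→2, 12→1, 8→3, 10→2, 11→2, 19→1, 15→2, 8→3, 1→4, 15→2, 10→3, 9→4, 15→2.
So the longest decreasing subsequence has length 4, e.g. 11, 9, 8, 1.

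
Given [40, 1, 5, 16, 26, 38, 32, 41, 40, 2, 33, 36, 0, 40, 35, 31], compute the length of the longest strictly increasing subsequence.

8

Scanning left to right, the best length ending at each element is: 40→1, 1→1, 5→2, 16→3, 26→4, 38→5, 32→5, 41→6, 40→6, 2→2, 33→6, 36→7, 0→1, 40→8, 35→7, 31→5.
So the longest increasing subsequence has length 8, e.g. 1, 5, 16, 26, 32, 33, 36, 40.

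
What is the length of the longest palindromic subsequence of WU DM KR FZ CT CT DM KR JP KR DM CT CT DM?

11

One longest palindromic subsequence is DM CT CT DM KR JP KR DM CT CT DM (positions 2,5,6,7,8,9,10,11,12,13,14); it reads the same forward and backward, and the interval DP gives dp[1][14] = 11.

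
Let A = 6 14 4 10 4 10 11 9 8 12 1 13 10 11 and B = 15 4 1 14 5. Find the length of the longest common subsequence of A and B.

Backtracking the LCS table gives one alignment: 4 (A5,B2) → 1 (A11,B3).
So the longest common subsequence has length 2.

2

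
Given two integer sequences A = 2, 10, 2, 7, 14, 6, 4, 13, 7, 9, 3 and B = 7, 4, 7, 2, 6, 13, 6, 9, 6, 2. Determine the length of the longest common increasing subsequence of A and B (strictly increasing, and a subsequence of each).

3

A longest common strictly increasing subsequence is 2, 6, 13 (length 3); it appears in order in both A and B, and no longer such subsequence exists.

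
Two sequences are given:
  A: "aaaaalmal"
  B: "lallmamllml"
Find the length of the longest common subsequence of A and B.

A longest common subsequence is aalml (length 5); the LCS DP confirms no longer common subsequence exists.

5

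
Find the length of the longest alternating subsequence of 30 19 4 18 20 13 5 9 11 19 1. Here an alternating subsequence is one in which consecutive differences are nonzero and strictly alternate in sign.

6

Track the best alternating length ending on an up-step vs a down-step at each position: up/down = 1/1, 1/2, 1/2, 3/2, 3/2, 3/4, 3/4, 5/4, 5/4, 5/4, 1/6.
The maximum over both is 6; one such subsequence is 30, 4, 18, 5, 9, 1.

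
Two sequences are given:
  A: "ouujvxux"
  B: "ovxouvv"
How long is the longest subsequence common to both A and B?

A longest common subsequence is ovxu (length 4); the LCS DP confirms no longer common subsequence exists.

4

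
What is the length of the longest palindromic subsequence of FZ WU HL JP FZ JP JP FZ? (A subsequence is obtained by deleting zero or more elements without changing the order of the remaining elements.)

5

Using dp[i][j] = 2 + dp[i+1][j−1] if the ends match, else max(dp[i+1][j], dp[i][j−1]):
dp[1][8] = 5. A witness is FZ JP JP JP FZ at positions 1,4,6,7,8.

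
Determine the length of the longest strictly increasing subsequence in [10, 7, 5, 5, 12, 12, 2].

2

One longest increasing subsequence is 10, 12 (positions 1,5), of length 2; no longer one exists.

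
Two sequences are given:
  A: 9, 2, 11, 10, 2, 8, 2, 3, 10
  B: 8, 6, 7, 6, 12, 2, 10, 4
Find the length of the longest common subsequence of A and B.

A longest common subsequence is 8, 2, 10 (length 3); the LCS DP confirms no longer common subsequence exists.

3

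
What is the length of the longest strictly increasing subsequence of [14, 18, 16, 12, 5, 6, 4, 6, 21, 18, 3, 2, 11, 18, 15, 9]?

Scanning left to right, the best length ending at each element is: 14→1, 18→2, 16→2, 12→1, 5→1, 6→2, 4→1, 6→2, 21→3, 18→3, 3→1, 2→1, 11→3, 18→4, 15→4, 9→3.
So the longest increasing subsequence has length 4, e.g. 5, 6, 11, 18.

4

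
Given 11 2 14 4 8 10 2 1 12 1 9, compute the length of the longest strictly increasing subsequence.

Scanning left to right, the best length ending at each element is: 11→1, 2→1, 14→2, 4→2, 8→3, 10→4, 2→1, 1→1, 12→5, 1→1, 9→4.
So the longest increasing subsequence has length 5, e.g. 2, 4, 8, 10, 12.

5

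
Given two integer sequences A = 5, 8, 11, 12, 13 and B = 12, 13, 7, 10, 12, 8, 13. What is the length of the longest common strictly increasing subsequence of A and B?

A longest common strictly increasing subsequence is 12, 13 (length 2); it appears in order in both A and B, and no longer such subsequence exists.

2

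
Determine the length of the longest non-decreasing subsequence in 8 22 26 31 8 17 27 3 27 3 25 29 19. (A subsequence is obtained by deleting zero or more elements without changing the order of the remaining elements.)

Let dp[i] be the longest non-decreasing subsequence ending at position i. Then dp = [1, 2, 3, 4, 2, 3, 4, 1, 5, 2, 4, 6, 4].
The maximum is 6; one witness is 8, 22, 26, 27, 27, 29 at positions 1,2,3,7,9,12.

6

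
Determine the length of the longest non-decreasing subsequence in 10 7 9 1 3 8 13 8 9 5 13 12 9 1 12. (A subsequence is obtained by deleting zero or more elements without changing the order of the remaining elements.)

Let dp[i] be the longest non-decreasing subsequence ending at position i. Then dp = [1, 1, 2, 1, 2, 3, 4, 4, 5, 3, 6, 6, 6, 2, 7].
The maximum is 7; one witness is 1, 3, 8, 8, 9, 12, 12 at positions 4,5,6,8,9,12,15.

7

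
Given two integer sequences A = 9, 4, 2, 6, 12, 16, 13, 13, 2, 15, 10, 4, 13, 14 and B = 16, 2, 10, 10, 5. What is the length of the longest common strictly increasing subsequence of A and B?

2

A longest common strictly increasing subsequence is 2, 10 (length 2); it appears in order in both A and B, and no longer such subsequence exists.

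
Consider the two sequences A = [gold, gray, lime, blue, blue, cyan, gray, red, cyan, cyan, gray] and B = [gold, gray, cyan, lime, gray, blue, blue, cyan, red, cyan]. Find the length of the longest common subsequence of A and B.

8

Backtracking the LCS table gives one alignment: gold (A1,B1) → gray (A2,B2) → lime (A3,B4) → blue (A4,B6) → blue (A5,B7) → cyan (A6,B8) → red (A8,B9) → cyan (A10,B10).
So the longest common subsequence has length 8.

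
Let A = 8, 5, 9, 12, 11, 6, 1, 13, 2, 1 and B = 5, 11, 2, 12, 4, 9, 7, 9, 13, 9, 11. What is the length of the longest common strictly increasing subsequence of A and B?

For each value that appears in both, track the longest common increasing run ending there.
The best achievable length is 3; one witness is 5, 11, 13 (A-positions 2,5,8, B-positions 1,2,9).

3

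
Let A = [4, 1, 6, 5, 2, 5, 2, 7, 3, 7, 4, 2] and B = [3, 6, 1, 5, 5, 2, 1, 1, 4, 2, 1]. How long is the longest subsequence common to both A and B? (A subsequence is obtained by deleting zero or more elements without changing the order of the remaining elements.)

6

A longest common subsequence is 1, 5, 5, 2, 4, 2 (length 6); the LCS DP confirms no longer common subsequence exists.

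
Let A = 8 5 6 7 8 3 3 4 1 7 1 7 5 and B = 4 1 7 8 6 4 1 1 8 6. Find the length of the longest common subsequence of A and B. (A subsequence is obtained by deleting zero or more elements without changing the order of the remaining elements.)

5

A longest common subsequence is 8, 6, 4, 1, 1 (length 5); the LCS DP confirms no longer common subsequence exists.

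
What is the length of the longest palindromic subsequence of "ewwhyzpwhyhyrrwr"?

One longest palindromic subsequence is wyhyhyw (positions 3,5,9,10,11,12,15); it reads the same forward and backward, and the interval DP gives dp[1][16] = 7.

7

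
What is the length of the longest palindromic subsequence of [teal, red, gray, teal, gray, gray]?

3

One longest palindromic subsequence is gray gray gray (positions 3,5,6); it reads the same forward and backward, and the interval DP gives dp[1][6] = 3.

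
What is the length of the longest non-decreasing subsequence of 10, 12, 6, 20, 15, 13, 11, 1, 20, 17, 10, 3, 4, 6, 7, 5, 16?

Scanning left to right, the best length ending at each element is: 10→1, 12→2, 6→1, 20→3, 15→3, 13→3, 11→2, 1→1, 20→4, 17→4, 10→2, 3→2, 4→3, 6→4, 7→5, 5→4, 16→6.
So the longest non-decreasing subsequence has length 6, e.g. 1, 3, 4, 6, 7, 16.

6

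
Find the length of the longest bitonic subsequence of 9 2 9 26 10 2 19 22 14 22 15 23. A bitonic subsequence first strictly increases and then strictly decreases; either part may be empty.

6

Let inc[i] be the LIS ending at i and dec[i] the longest strictly decreasing subsequence starting at i. inc = [1, 1, 2, 3, 3, 1, 4, 5, 4, 5, 5, 6], dec = [2, 1, 2, 3, 2, 1, 2, 2, 1, 2, 1, 1].
max_i inc[i]+dec[i]−1 = 6, with one witness 2, 9, 10, 19, 22, 15.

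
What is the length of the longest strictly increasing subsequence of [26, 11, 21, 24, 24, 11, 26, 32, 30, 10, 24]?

5

One longest increasing subsequence is 11, 21, 24, 26, 32 (positions 2,3,4,7,8), of length 5; no longer one exists.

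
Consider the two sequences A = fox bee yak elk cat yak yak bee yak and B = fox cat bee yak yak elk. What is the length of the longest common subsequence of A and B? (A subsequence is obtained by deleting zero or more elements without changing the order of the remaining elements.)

Backtracking the LCS table gives one alignment: fox (A1,B1) → bee (A2,B3) → yak (A3,B5) → elk (A4,B6).
So the longest common subsequence has length 4.

4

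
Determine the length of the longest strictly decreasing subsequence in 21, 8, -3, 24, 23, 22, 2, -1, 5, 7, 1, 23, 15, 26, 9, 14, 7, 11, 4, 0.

8

Let dp[i] be the longest decreasing subsequence ending at position i. Then dp = [1, 2, 3, 1, 2, 3, 4, 5, 4, 4, 5, 2, 4, 1, 5, 5, 6, 6, 7, 8].
The maximum is 8; one witness is 24, 23, 22, 15, 9, 7, 4, 0 at positions 4,5,6,13,15,17,19,20.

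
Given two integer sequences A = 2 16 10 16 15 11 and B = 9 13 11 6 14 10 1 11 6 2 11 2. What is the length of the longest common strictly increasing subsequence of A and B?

2

A longest common strictly increasing subsequence is 10, 11 (length 2); it appears in order in both A and B, and no longer such subsequence exists.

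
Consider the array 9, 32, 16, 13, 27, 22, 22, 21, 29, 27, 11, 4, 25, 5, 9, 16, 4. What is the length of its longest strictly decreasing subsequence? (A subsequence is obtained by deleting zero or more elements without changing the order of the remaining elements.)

Let dp[i] be the longest decreasing subsequence ending at position i. Then dp = [1, 1, 2, 3, 2, 3, 3, 4, 2, 3, 5, 6, 4, 6, 6, 5, 7].
The maximum is 7; one witness is 32, 27, 22, 21, 11, 5, 4 at positions 2,5,6,8,11,14,17.

7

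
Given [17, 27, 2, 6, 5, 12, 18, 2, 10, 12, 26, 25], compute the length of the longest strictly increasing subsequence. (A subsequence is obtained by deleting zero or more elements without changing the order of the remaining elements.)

One longest increasing subsequence is 2, 6, 12, 18, 26 (positions 3,4,6,7,11), of length 5; no longer one exists.

5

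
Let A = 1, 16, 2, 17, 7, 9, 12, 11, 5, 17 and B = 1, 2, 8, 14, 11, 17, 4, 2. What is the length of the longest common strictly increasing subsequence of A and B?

A longest common strictly increasing subsequence is 1, 2, 11, 17 (length 4); it appears in order in both A and B, and no longer such subsequence exists.

4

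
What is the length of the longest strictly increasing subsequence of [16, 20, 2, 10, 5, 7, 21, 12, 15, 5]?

5

Let dp[i] be the longest increasing subsequence ending at position i. Then dp = [1, 2, 1, 2, 2, 3, 4, 4, 5, 2].
The maximum is 5; one witness is 2, 5, 7, 12, 15 at positions 3,5,6,8,9.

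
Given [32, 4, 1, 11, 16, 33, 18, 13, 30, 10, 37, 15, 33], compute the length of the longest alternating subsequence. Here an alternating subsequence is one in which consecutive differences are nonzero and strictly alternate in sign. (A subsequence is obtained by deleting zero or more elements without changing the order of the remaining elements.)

9

Track the best alternating length ending on an up-step vs a down-step at each position: up/down = 1/1, 1/2, 1/2, 3/2, 3/2, 3/1, 3/4, 3/4, 5/4, 3/6, 7/1, 7/8, 9/8.
The maximum over both is 9; one such subsequence is 32, 4, 33, 18, 30, 10, 37, 15, 33.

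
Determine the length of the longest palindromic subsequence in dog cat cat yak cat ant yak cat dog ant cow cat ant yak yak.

7

One longest palindromic subsequence is yak yak ant cat ant yak yak (positions 4,7,10,12,13,14,15); it reads the same forward and backward, and the interval DP gives dp[1][15] = 7.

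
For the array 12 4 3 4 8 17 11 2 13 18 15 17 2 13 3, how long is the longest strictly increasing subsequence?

7

One longest increasing subsequence is 3, 4, 8, 11, 13, 15, 17 (positions 3,4,5,7,9,11,12), of length 7; no longer one exists.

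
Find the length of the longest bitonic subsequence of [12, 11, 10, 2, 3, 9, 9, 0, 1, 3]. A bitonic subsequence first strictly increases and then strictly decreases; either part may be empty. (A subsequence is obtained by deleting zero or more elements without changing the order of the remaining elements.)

5

Let inc[i] be the LIS ending at i and dec[i] the longest strictly decreasing subsequence starting at i. inc = [1, 1, 1, 1, 2, 3, 3, 1, 2, 3], dec = [5, 4, 3, 2, 2, 2, 2, 1, 1, 1].
max_i inc[i]+dec[i]−1 = 5, with one witness 12, 11, 10, 9, 3.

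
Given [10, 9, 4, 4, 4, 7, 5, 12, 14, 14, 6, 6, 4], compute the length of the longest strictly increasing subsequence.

4

Scanning left to right, the best length ending at each element is: 10→1, 9→1, 4→1, 4→1, 4→1, 7→2, 5→2, 12→3, 14→4, 14→4, 6→3, 6→3, 4→1.
So the longest increasing subsequence has length 4, e.g. 4, 7, 12, 14.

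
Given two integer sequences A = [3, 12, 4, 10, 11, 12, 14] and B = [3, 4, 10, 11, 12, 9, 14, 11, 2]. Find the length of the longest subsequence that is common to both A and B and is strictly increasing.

A longest common strictly increasing subsequence is 3, 4, 10, 11, 12, 14 (length 6); it appears in order in both A and B, and no longer such subsequence exists.

6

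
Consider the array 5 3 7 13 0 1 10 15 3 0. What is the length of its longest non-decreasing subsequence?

One longest non-decreasing subsequence is 5, 7, 13, 15 (positions 1,3,4,8), of length 4; no longer one exists.

4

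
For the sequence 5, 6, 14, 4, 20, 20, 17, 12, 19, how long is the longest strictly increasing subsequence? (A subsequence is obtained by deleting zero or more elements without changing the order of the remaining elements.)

5

Let dp[i] be the longest increasing subsequence ending at position i. Then dp = [1, 2, 3, 1, 4, 4, 4, 3, 5].
The maximum is 5; one witness is 5, 6, 14, 17, 19 at positions 1,2,3,7,9.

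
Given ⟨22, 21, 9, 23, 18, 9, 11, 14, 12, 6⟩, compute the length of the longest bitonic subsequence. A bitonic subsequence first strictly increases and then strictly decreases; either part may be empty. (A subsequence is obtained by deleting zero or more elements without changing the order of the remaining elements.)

6

One longest bitonic subsequence is 22, 21, 18, 14, 12, 6 (positions 1,2,5,8,9,10): it rises to 22 then falls. Length 6 is optimal.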